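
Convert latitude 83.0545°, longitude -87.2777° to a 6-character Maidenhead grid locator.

ER63ib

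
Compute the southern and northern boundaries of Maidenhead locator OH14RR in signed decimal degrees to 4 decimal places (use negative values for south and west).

Field O=14, H=7: +14·20° lon, +7·10° lat → SW at lon 100°, lat -20°.
Square 1, 4: +1·2° lon, +4·1° lat → SW at lon 102°, lat -16°.
Subsquare r=17, r=17: +17·0.0833333° lon, +17·0.0416667° lat → SW at lon 103.417°, lat -15.2917°.
Cell spans 0.0833333° lon × 0.0416667° lat.
south -15.2917, north -15.2500.

-15.2917, -15.2500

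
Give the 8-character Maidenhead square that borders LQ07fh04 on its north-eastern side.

Longitude extended square 0; +1 → 1.
Latitude extended square 4; +1 → 5.

LQ07fh15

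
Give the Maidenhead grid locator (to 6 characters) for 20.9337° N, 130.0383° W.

CL40xw

Offset from 180°W / 90°S: lon 49.9617°, lat 110.9337°.
Field: lon ⌊49.9617/20⌋ = 2 → C; lat ⌊110.9337/10⌋ = 11 → L.
Square: lon ⌊9.9617/2⌋ = 4; lat ⌊0.9337/1⌋ = 0.
Subsquare: lon ⌊1.9617/0.0833333⌋ = 23 → x; lat ⌊0.9337/0.0416667⌋ = 22 → w.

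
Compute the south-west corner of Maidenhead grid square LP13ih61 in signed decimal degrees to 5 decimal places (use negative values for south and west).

Field L=11, P=15: +11·20° lon, +15·10° lat → SW at lon 40°, lat 60°.
Square 1, 3: +1·2° lon, +3·1° lat → SW at lon 42°, lat 63°.
Subsquare i=8, h=7: +8·0.0833333° lon, +7·0.0416667° lat → SW at lon 42.6667°, lat 63.2917°.
Extended square 6, 1: +6·0.00833333° lon, +1·0.00416667° lat → SW at lon 42.7167°, lat 63.2958°.
latitude 63.29583, longitude 42.71667.

63.29583, 42.71667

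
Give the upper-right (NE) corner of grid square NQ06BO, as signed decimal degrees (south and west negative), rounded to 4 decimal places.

76.6250, 80.1667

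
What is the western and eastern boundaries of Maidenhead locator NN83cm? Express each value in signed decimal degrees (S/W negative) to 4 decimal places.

96.1667, 96.2500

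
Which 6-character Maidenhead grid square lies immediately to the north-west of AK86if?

Longitude subsquare i = 8; −1 → 7 = h.
Latitude subsquare f = 5; +1 → 6 = g.

AK86hg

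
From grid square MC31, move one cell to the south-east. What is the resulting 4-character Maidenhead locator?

MC40

Longitude square 3; +1 → 4.
Latitude square 1; −1 → 0.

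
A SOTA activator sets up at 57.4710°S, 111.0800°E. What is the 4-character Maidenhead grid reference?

Shift to the Maidenhead origin (180°W, 90°S): lon 291.08, lat 32.53.
Field (20°×10°, letters A–R): 291.08/20 → 14 → O, 32.53/10 → 3 → D; chars OD.
Square (2°×1°, digits 0–9): 11.08/2 → 5, 2.53/1 → 2; chars 52.

OD52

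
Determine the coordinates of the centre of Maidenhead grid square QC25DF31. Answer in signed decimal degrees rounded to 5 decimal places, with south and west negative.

-64.78542, 144.27917

Field Q=16, C=2: +16·20° lon, +2·10° lat → SW at lon 140°, lat -70°.
Square 2, 5: +2·2° lon, +5·1° lat → SW at lon 144°, lat -65°.
Subsquare d=3, f=5: +3·0.0833333° lon, +5·0.0416667° lat → SW at lon 144.25°, lat -64.7917°.
Extended square 3, 1: +3·0.00833333° lon, +1·0.00416667° lat → SW at lon 144.275°, lat -64.7875°.
Cell spans 0.00833333° lon × 0.00416667° lat. Centre is SW corner plus half of each.
latitude -64.78542, longitude 144.27917.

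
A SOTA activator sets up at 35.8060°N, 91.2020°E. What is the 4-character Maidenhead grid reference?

NM55

Shift to the Maidenhead origin (180°W, 90°S): lon 271.20, lat 125.81.
Field: 271.20/20 → 13 → N, 125.81/10 → 12 → M; chars NM.
Square: 11.20/2 → 5, 5.81/1 → 5; chars 55.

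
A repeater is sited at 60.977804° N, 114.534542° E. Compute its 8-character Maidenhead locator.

Add 180° to longitude and 90° to latitude: 294.53454, 150.97780.
Field: lon ⌊294.53454/20⌋ = 14 → O; lat ⌊150.97780/10⌋ = 15 → P.
Square: lon ⌊14.53454/2⌋ = 7; lat ⌊0.97780/1⌋ = 0.
Subsquare: lon ⌊0.53454/0.0833333⌋ = 6 → g; lat ⌊0.97780/0.0416667⌋ = 23 → x.
Extended square: lon ⌊0.03454/0.00833333⌋ = 4; lat ⌊0.01947/0.00416667⌋ = 4.

OP70gx44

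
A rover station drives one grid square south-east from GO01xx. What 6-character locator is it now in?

GO11aw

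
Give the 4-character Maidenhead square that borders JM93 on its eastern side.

KM03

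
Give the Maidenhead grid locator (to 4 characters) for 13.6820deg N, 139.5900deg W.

CK03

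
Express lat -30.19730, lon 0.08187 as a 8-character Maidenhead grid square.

Add 180° to longitude and 90° to latitude: 180.08187, 59.80270.
Field: lon ⌊180.08187/20⌋ = 9 → J; lat ⌊59.80270/10⌋ = 5 → F.
Square: lon ⌊0.08187/2⌋ = 0; lat ⌊9.80270/1⌋ = 9.
Subsquare: lon ⌊0.08187/0.0833333⌋ = 0 → a; lat ⌊0.80270/0.0416667⌋ = 19 → t.
Extended square: lon ⌊0.08187/0.00833333⌋ = 9; lat ⌊0.01103/0.00416667⌋ = 2.

JF09at92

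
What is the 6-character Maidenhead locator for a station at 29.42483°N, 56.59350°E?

LL89hk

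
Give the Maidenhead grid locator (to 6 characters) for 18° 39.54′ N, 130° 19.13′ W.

CK48up

Add 180° to longitude and 90° to latitude: 49.6812, 108.6590.
Field: 49.6812/20 → 2 → C, 108.6590/10 → 10 → K; chars CK.
Square: 9.6812/2 → 4, 8.6590/1 → 8; chars 48.
Subsquare: 1.6812/0.0833333 → 20 → u, 0.6590/0.0416667 → 15 → p; chars up.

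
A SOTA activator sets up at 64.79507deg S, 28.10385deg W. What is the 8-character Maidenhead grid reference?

HC55we79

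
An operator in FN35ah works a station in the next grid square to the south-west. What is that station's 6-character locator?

FN25xg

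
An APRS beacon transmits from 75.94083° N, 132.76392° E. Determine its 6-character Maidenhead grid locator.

PQ65jw

Add 180° to longitude and 90° to latitude: 312.7639, 165.9408.
Field: 312.7639/20 → 15 → P, 165.9408/10 → 16 → Q; chars PQ.
Square: 12.7639/2 → 6, 5.9408/1 → 5; chars 65.
Subsquare: 0.7639/0.0833333 → 9 → j, 0.9408/0.0416667 → 22 → w; chars jw.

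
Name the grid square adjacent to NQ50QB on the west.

NQ50pb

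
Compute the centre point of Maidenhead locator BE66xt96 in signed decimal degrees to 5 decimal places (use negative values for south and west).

-43.18125, -146.00417

Field B=1, E=4: +1·20° lon, +4·10° lat → SW at lon -160°, lat -50°.
Square 6, 6: +6·2° lon, +6·1° lat → SW at lon -148°, lat -44°.
Subsquare x=23, t=19: +23·0.0833333° lon, +19·0.0416667° lat → SW at lon -146.083°, lat -43.2083°.
Extended square 9, 6: +9·0.00833333° lon, +6·0.00416667° lat → SW at lon -146.008°, lat -43.1833°.
Cell spans 0.00833333° lon × 0.00416667° lat. Centre is SW corner plus half of each.
latitude -43.18125, longitude -146.00417.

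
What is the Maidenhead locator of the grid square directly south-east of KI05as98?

Longitude extended square 9; +1 → 10, wraps to 0, carry into subsquare.
Longitude subsquare a = 0; +1 → 1 = b.
Latitude extended square 8; −1 → 7.

KI05bs07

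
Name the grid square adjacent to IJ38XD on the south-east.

IJ48ac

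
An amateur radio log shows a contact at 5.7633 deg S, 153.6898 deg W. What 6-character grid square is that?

BI34df

Shift to the Maidenhead origin (180°W, 90°S): lon 26.3102, lat 84.2367.
Field: 26.3102/20 → 1 → B, 84.2367/10 → 8 → I; chars BI.
Square: 6.3102/2 → 3, 4.2367/1 → 4; chars 34.
Subsquare: 0.3102/0.0833333 → 3 → d, 0.2367/0.0416667 → 5 → f; chars df.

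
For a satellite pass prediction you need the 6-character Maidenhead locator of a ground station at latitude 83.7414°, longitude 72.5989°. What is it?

MR63hr

Shift to the Maidenhead origin (180°W, 90°S): lon 252.5989, lat 173.7414.
Field: lon ⌊252.5989/20⌋ = 12 → M; lat ⌊173.7414/10⌋ = 17 → R.
Square: lon ⌊12.5989/2⌋ = 6; lat ⌊3.7414/1⌋ = 3.
Subsquare: lon ⌊0.5989/0.0833333⌋ = 7 → h; lat ⌊0.7414/0.0416667⌋ = 17 → r.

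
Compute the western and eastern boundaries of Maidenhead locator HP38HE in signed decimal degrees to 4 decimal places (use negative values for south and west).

-33.4167, -33.3333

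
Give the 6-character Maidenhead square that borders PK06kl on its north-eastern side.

PK06lm

Longitude subsquare k = 10; +1 → 11 = l.
Latitude subsquare l = 11; +1 → 12 = m.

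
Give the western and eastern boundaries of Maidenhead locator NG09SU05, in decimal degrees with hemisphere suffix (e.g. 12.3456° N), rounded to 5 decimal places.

Field N=13, G=6: +13·20° lon, +6·10° lat → SW at lon 80°, lat -30°.
Square 0, 9: +0·2° lon, +9·1° lat → SW at lon 80°, lat -21°.
Subsquare s=18, u=20: +18·0.0833333° lon, +20·0.0416667° lat → SW at lon 81.5°, lat -20.1667°.
Extended square 0, 5: +0·0.00833333° lon, +5·0.00416667° lat → SW at lon 81.5°, lat -20.1458°.
Cell spans 0.00833333° lon × 0.00416667° lat.
west 81.50000° E, east 81.50833° E.

81.50000° E, 81.50833° E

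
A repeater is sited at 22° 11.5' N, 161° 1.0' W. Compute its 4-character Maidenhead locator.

AL92

Shift to the Maidenhead origin (180°W, 90°S): lon 18.98, lat 112.19.
Field: 18.98/20 → 0 → A, 112.19/10 → 11 → L; chars AL.
Square: 18.98/2 → 9, 2.19/1 → 2; chars 92.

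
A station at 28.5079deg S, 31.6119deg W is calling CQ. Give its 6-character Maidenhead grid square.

HG41el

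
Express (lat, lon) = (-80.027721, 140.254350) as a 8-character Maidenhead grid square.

QA09dx03

Offset from 180°W / 90°S: lon 320.25435°, lat 9.97228°.
Field: lon ⌊320.25435/20⌋ = 16 → Q; lat ⌊9.97228/10⌋ = 0 → A.
Square: lon ⌊0.25435/2⌋ = 0; lat ⌊9.97228/1⌋ = 9.
Subsquare: lon ⌊0.25435/0.0833333⌋ = 3 → d; lat ⌊0.97228/0.0416667⌋ = 23 → x.
Extended square: lon ⌊0.00435/0.00833333⌋ = 0; lat ⌊0.01395/0.00416667⌋ = 3.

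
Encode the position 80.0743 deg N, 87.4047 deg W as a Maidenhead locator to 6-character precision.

ER60hb

Add 180° to longitude and 90° to latitude: 92.5953, 170.0743.
Field (20°×10°, letters A–R): 92.5953/20 → 4 → E, 170.0743/10 → 17 → R; chars ER.
Square (2°×1°, digits 0–9): 12.5953/2 → 6, 0.0743/1 → 0; chars 60.
Subsquare (5′×2.5′, letters a–x): 0.5953/0.0833333 → 7 → h, 0.0743/0.0416667 → 1 → b; chars hb.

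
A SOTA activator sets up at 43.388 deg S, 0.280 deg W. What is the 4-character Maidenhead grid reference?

IE96

Add 180° to longitude and 90° to latitude: 179.72, 46.61.
Field (20°×10°, letters A–R): 179.72/20 → 8 → I, 46.61/10 → 4 → E; chars IE.
Square (2°×1°, digits 0–9): 19.72/2 → 9, 6.61/1 → 6; chars 96.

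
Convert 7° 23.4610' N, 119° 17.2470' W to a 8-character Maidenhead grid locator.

Offset from 180°W / 90°S: lon 60.71255°, lat 97.39102°.
Field (20°×10°, letters A–R): 60.71255/20 → 3 → D, 97.39102/10 → 9 → J; chars DJ.
Square (2°×1°, digits 0–9): 0.71255/2 → 0, 7.39102/1 → 7; chars 07.
Subsquare (5′×2.5′, letters a–x): 0.71255/0.0833333 → 8 → i, 0.39102/0.0416667 → 9 → j; chars ij.
Extended square (30″×15″, digits 0–9): 0.04588/0.00833333 → 5, 0.01602/0.00416667 → 3; chars 53.

DJ07ij53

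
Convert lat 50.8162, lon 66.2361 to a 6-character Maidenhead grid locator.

MO30ct

Add 180° to longitude and 90° to latitude: 246.2361, 140.8162.
Field (20°×10°, letters A–R): lon ⌊246.2361/20⌋ = 12 → M; lat ⌊140.8162/10⌋ = 14 → O.
Square (2°×1°, digits 0–9): lon ⌊6.2361/2⌋ = 3; lat ⌊0.8162/1⌋ = 0.
Subsquare (5′×2.5′, letters a–x): lon ⌊0.2361/0.0833333⌋ = 2 → c; lat ⌊0.8162/0.0416667⌋ = 19 → t.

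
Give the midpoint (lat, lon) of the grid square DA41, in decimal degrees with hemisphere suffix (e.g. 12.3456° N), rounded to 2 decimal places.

88.50° S, 111.00° W

Field D=3, A=0: +3·20° lon, +0·10° lat → SW at lon -120°, lat -90°.
Square 4, 1: +4·2° lon, +1·1° lat → SW at lon -112°, lat -89°.
Cell spans 2° lon × 1° lat. Centre is SW corner plus half of each.
latitude 88.50° S, longitude 111.00° W.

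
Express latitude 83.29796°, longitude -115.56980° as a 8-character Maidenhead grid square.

DR23fh11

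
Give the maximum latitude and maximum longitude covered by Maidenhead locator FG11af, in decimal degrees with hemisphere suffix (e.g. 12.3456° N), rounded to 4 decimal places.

28.7500° S, 77.9167° W

Field F=5, G=6: +5·20° lon, +6·10° lat → SW at lon -80°, lat -30°.
Square 1, 1: +1·2° lon, +1·1° lat → SW at lon -78°, lat -29°.
Subsquare a=0, f=5: +0·0.0833333° lon, +5·0.0416667° lat → SW at lon -78°, lat -28.7917°.
Cell spans 0.0833333° lon × 0.0416667° lat. NE corner is SW corner plus one full cell.
latitude 28.7500° S, longitude 77.9167° W.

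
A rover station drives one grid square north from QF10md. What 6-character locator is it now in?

QF10me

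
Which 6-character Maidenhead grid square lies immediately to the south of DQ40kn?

DQ40km

Latitude subsquare n = 13; −1 → 12 = m.
The longitude characters are unchanged.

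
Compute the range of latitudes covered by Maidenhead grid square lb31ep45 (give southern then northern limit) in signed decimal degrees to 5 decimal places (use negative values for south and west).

-78.35417, -78.35000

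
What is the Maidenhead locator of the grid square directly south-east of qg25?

Longitude square 2; +1 → 3.
Latitude square 5; −1 → 4.

QG34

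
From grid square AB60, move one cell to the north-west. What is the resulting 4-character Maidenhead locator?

Longitude square 6; −1 → 5.
Latitude square 0; +1 → 1.

AB51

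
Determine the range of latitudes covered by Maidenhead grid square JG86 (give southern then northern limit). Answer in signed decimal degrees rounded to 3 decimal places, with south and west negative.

Field J=9, G=6: +9·20° lon, +6·10° lat → SW at lon 0°, lat -30°.
Square 8, 6: +8·2° lon, +6·1° lat → SW at lon 16°, lat -24°.
Cell spans 2° lon × 1° lat.
south -24.000, north -23.000.

-24.000, -23.000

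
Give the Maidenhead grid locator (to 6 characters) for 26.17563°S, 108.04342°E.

OG43at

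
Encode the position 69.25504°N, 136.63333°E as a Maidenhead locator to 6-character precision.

PP89hg

Add 180° to longitude and 90° to latitude: 316.6333, 159.2550.
Field: 316.6333/20 → 15 → P, 159.2550/10 → 15 → P; chars PP.
Square: 16.6333/2 → 8, 9.2550/1 → 9; chars 89.
Subsquare: 0.6333/0.0833333 → 7 → h, 0.2550/0.0416667 → 6 → g; chars hg.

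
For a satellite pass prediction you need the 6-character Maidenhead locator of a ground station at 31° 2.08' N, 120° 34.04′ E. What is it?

Shift to the Maidenhead origin (180°W, 90°S): lon 300.5673, lat 121.0347.
Field (20°×10°, letters A–R): lon ⌊300.5673/20⌋ = 15 → P; lat ⌊121.0347/10⌋ = 12 → M.
Square (2°×1°, digits 0–9): lon ⌊0.5673/2⌋ = 0; lat ⌊1.0347/1⌋ = 1.
Subsquare (5′×2.5′, letters a–x): lon ⌊0.5673/0.0833333⌋ = 6 → g; lat ⌊0.0347/0.0416667⌋ = 0 → a.

PM01ga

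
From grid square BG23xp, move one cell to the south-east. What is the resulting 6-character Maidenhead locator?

BG33ao

Longitude subsquare x = 23; +1 → 24, wraps to 0 = a, carry into square.
Longitude square 2; +1 → 3.
Latitude subsquare p = 15; −1 → 14 = o.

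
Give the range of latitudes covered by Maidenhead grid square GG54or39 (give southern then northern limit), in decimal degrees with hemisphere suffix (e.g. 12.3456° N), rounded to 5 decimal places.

25.25417° S, 25.25000° S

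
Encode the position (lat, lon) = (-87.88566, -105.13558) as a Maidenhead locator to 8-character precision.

DA72kc37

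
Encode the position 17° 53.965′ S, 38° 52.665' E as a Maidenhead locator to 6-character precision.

Shift to the Maidenhead origin (180°W, 90°S): lon 218.8777, lat 72.1006.
Field: lon ⌊218.8777/20⌋ = 10 → K; lat ⌊72.1006/10⌋ = 7 → H.
Square: lon ⌊18.8777/2⌋ = 9; lat ⌊2.1006/1⌋ = 2.
Subsquare: lon ⌊0.8777/0.0833333⌋ = 10 → k; lat ⌊0.1006/0.0416667⌋ = 2 → c.

KH92kc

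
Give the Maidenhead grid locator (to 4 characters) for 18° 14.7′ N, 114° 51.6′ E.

OK78

Shift to the Maidenhead origin (180°W, 90°S): lon 294.86, lat 108.25.
Field: 294.86/20 → 14 → O, 108.25/10 → 10 → K; chars OK.
Square: 14.86/2 → 7, 8.25/1 → 8; chars 78.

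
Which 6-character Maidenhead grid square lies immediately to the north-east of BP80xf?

Longitude subsquare x = 23; +1 → 24, wraps to 0 = a, carry into square.
Longitude square 8; +1 → 9.
Latitude subsquare f = 5; +1 → 6 = g.

BP90ag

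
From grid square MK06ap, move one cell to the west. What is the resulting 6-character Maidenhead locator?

Longitude subsquare a = 0; −1 → -1, wraps to 23 = x, carry into square.
Longitude square 0; −1 → -1, wraps to 9, carry into field.
Longitude field M = 12; −1 → 11 = L.
The latitude characters are unchanged.

LK96xp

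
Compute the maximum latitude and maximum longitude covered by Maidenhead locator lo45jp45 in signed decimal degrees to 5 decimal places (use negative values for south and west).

55.65000, 48.79167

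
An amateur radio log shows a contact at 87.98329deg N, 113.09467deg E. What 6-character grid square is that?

OR67nx

Shift to the Maidenhead origin (180°W, 90°S): lon 293.0947, lat 177.9833.
Field (20°×10°, letters A–R): 293.0947/20 → 14 → O, 177.9833/10 → 17 → R; chars OR.
Square (2°×1°, digits 0–9): 13.0947/2 → 6, 7.9833/1 → 7; chars 67.
Subsquare (5′×2.5′, letters a–x): 1.0947/0.0833333 → 13 → n, 0.9833/0.0416667 → 23 → x; chars nx.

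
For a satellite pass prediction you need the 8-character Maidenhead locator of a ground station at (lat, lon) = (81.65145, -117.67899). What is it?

DR11dp86

Shift to the Maidenhead origin (180°W, 90°S): lon 62.32101, lat 171.65145.
Field: 62.32101/20 → 3 → D, 171.65145/10 → 17 → R; chars DR.
Square: 2.32101/2 → 1, 1.65145/1 → 1; chars 11.
Subsquare: 0.32101/0.0833333 → 3 → d, 0.65145/0.0416667 → 15 → p; chars dp.
Extended square: 0.07101/0.00833333 → 8, 0.02645/0.00416667 → 6; chars 86.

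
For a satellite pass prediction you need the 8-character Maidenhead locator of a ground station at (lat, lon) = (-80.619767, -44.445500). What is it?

GA79sj61

Add 180° to longitude and 90° to latitude: 135.55450, 9.38023.
Field: 135.55450/20 → 6 → G, 9.38023/10 → 0 → A; chars GA.
Square: 15.55450/2 → 7, 9.38023/1 → 9; chars 79.
Subsquare: 1.55450/0.0833333 → 18 → s, 0.38023/0.0416667 → 9 → j; chars sj.
Extended square: 0.05450/0.00833333 → 6, 0.00523/0.00416667 → 1; chars 61.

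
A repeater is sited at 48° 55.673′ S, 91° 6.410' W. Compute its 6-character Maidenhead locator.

Shift to the Maidenhead origin (180°W, 90°S): lon 88.8932, lat 41.0721.
Field: lon ⌊88.8932/20⌋ = 4 → E; lat ⌊41.0721/10⌋ = 4 → E.
Square: lon ⌊8.8932/2⌋ = 4; lat ⌊1.0721/1⌋ = 1.
Subsquare: lon ⌊0.8932/0.0833333⌋ = 10 → k; lat ⌊0.0721/0.0416667⌋ = 1 → b.

EE41kb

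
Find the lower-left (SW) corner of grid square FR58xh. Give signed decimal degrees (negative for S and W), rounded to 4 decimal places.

Field F=5, R=17: +5·20° lon, +17·10° lat → SW at lon -80°, lat 80°.
Square 5, 8: +5·2° lon, +8·1° lat → SW at lon -70°, lat 88°.
Subsquare x=23, h=7: +23·0.0833333° lon, +7·0.0416667° lat → SW at lon -68.0833°, lat 88.2917°.
latitude 88.2917, longitude -68.0833.

88.2917, -68.0833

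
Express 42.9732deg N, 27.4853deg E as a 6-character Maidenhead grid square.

KN32rx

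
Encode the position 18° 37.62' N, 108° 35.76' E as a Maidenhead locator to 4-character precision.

Add 180° to longitude and 90° to latitude: 288.60, 108.63.
Field: 288.60/20 → 14 → O, 108.63/10 → 10 → K; chars OK.
Square: 8.60/2 → 4, 8.63/1 → 8; chars 48.

OK48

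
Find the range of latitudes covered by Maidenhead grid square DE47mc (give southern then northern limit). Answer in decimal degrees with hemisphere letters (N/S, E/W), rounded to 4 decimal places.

Field D=3, E=4: +3·20° lon, +4·10° lat → SW at lon -120°, lat -50°.
Square 4, 7: +4·2° lon, +7·1° lat → SW at lon -112°, lat -43°.
Subsquare m=12, c=2: +12·0.0833333° lon, +2·0.0416667° lat → SW at lon -111°, lat -42.9167°.
Cell spans 0.0833333° lon × 0.0416667° lat.
south 42.9167° S, north 42.8750° S.

42.9167° S, 42.8750° S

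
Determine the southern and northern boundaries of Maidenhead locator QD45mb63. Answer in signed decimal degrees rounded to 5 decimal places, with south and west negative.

-54.94583, -54.94167

Field Q=16, D=3: +16·20° lon, +3·10° lat → SW at lon 140°, lat -60°.
Square 4, 5: +4·2° lon, +5·1° lat → SW at lon 148°, lat -55°.
Subsquare m=12, b=1: +12·0.0833333° lon, +1·0.0416667° lat → SW at lon 149°, lat -54.9583°.
Extended square 6, 3: +6·0.00833333° lon, +3·0.00416667° lat → SW at lon 149.05°, lat -54.9458°.
Cell spans 0.00833333° lon × 0.00416667° lat.
south -54.94583, north -54.94167.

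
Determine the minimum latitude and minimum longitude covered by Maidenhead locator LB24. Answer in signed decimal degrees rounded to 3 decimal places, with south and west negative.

Field L=11, B=1: +11·20° lon, +1·10° lat → SW at lon 40°, lat -80°.
Square 2, 4: +2·2° lon, +4·1° lat → SW at lon 44°, lat -76°.
latitude -76.000, longitude 44.000.

-76.000, 44.000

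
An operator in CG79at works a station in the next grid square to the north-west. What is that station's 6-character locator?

Longitude subsquare a = 0; −1 → -1, wraps to 23 = x, carry into square.
Longitude square 7; −1 → 6.
Latitude subsquare t = 19; +1 → 20 = u.

CG69xu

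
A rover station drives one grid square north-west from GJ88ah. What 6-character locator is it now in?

Longitude subsquare a = 0; −1 → -1, wraps to 23 = x, carry into square.
Longitude square 8; −1 → 7.
Latitude subsquare h = 7; +1 → 8 = i.

GJ78xi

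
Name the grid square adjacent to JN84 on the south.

JN83

Latitude square 4; −1 → 3.
The longitude characters are unchanged.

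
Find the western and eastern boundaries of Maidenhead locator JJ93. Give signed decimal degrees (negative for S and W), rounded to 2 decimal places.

Field J=9, J=9: +9·20° lon, +9·10° lat → SW at lon 0°, lat 0°.
Square 9, 3: +9·2° lon, +3·1° lat → SW at lon 18°, lat 3°.
Cell spans 2° lon × 1° lat.
west 18.00, east 20.00.

18.00, 20.00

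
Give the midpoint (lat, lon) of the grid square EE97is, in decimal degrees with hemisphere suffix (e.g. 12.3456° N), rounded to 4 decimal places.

Field E=4, E=4: +4·20° lon, +4·10° lat → SW at lon -100°, lat -50°.
Square 9, 7: +9·2° lon, +7·1° lat → SW at lon -82°, lat -43°.
Subsquare i=8, s=18: +8·0.0833333° lon, +18·0.0416667° lat → SW at lon -81.3333°, lat -42.25°.
Cell spans 0.0833333° lon × 0.0416667° lat. Centre is SW corner plus half of each.
latitude 42.2292° S, longitude 81.2917° W.

42.2292° S, 81.2917° W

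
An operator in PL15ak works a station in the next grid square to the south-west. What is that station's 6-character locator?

Longitude subsquare a = 0; −1 → -1, wraps to 23 = x, carry into square.
Longitude square 1; −1 → 0.
Latitude subsquare k = 10; −1 → 9 = j.

PL05xj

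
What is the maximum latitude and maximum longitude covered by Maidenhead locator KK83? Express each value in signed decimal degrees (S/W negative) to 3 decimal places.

14.000, 38.000

Field K=10, K=10: +10·20° lon, +10·10° lat → SW at lon 20°, lat 10°.
Square 8, 3: +8·2° lon, +3·1° lat → SW at lon 36°, lat 13°.
Cell spans 2° lon × 1° lat. NE corner is SW corner plus one full cell.
latitude 14.000, longitude 38.000.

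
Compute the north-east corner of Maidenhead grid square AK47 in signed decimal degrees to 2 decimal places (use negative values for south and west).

Field A=0, K=10: +0·20° lon, +10·10° lat → SW at lon -180°, lat 10°.
Square 4, 7: +4·2° lon, +7·1° lat → SW at lon -172°, lat 17°.
Cell spans 2° lon × 1° lat. NE corner is SW corner plus one full cell.
latitude 18.00, longitude -170.00.

18.00, -170.00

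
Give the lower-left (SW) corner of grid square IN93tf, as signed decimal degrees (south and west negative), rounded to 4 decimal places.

43.2083, -0.4167

Field I=8, N=13: +8·20° lon, +13·10° lat → SW at lon -20°, lat 40°.
Square 9, 3: +9·2° lon, +3·1° lat → SW at lon -2°, lat 43°.
Subsquare t=19, f=5: +19·0.0833333° lon, +5·0.0416667° lat → SW at lon -0.416667°, lat 43.2083°.
latitude 43.2083, longitude -0.4167.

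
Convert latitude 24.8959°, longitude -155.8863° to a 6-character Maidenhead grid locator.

BL24bv

Offset from 180°W / 90°S: lon 24.1137°, lat 114.8959°.
Field: 24.1137/20 → 1 → B, 114.8959/10 → 11 → L; chars BL.
Square: 4.1137/2 → 2, 4.8959/1 → 4; chars 24.
Subsquare: 0.1137/0.0833333 → 1 → b, 0.8959/0.0416667 → 21 → v; chars bv.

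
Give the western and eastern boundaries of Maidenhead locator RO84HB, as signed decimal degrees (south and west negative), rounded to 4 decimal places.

176.5833, 176.6667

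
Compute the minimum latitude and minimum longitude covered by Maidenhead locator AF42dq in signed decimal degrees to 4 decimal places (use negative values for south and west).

Field A=0, F=5: +0·20° lon, +5·10° lat → SW at lon -180°, lat -40°.
Square 4, 2: +4·2° lon, +2·1° lat → SW at lon -172°, lat -38°.
Subsquare d=3, q=16: +3·0.0833333° lon, +16·0.0416667° lat → SW at lon -171.75°, lat -37.3333°.
latitude -37.3333, longitude -171.7500.

-37.3333, -171.7500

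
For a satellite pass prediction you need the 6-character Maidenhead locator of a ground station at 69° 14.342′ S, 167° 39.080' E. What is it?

Shift to the Maidenhead origin (180°W, 90°S): lon 347.6513, lat 20.7610.
Field (20°×10°, letters A–R): lon ⌊347.6513/20⌋ = 17 → R; lat ⌊20.7610/10⌋ = 2 → C.
Square (2°×1°, digits 0–9): lon ⌊7.6513/2⌋ = 3; lat ⌊0.7610/1⌋ = 0.
Subsquare (5′×2.5′, letters a–x): lon ⌊1.6513/0.0833333⌋ = 19 → t; lat ⌊0.7610/0.0416667⌋ = 18 → s.

RC30ts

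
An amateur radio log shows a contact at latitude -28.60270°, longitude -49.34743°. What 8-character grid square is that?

GG51hj85

Offset from 180°W / 90°S: lon 130.65257°, lat 61.39730°.
Field: lon ⌊130.65257/20⌋ = 6 → G; lat ⌊61.39730/10⌋ = 6 → G.
Square: lon ⌊10.65257/2⌋ = 5; lat ⌊1.39730/1⌋ = 1.
Subsquare: lon ⌊0.65257/0.0833333⌋ = 7 → h; lat ⌊0.39730/0.0416667⌋ = 9 → j.
Extended square: lon ⌊0.06924/0.00833333⌋ = 8; lat ⌊0.02230/0.00416667⌋ = 5.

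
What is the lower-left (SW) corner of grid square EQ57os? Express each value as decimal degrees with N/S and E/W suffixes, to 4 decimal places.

77.7500° N, 88.8333° W

Field E=4, Q=16: +4·20° lon, +16·10° lat → SW at lon -100°, lat 70°.
Square 5, 7: +5·2° lon, +7·1° lat → SW at lon -90°, lat 77°.
Subsquare o=14, s=18: +14·0.0833333° lon, +18·0.0416667° lat → SW at lon -88.8333°, lat 77.75°.
latitude 77.7500° N, longitude 88.8333° W.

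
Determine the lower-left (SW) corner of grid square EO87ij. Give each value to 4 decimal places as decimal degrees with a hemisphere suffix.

Field E=4, O=14: +4·20° lon, +14·10° lat → SW at lon -100°, lat 50°.
Square 8, 7: +8·2° lon, +7·1° lat → SW at lon -84°, lat 57°.
Subsquare i=8, j=9: +8·0.0833333° lon, +9·0.0416667° lat → SW at lon -83.3333°, lat 57.375°.
latitude 57.3750° N, longitude 83.3333° W.

57.3750° N, 83.3333° W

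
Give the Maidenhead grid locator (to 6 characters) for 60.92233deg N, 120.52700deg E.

PP00gw

Add 180° to longitude and 90° to latitude: 300.5270, 150.9223.
Field: 300.5270/20 → 15 → P, 150.9223/10 → 15 → P; chars PP.
Square: 0.5270/2 → 0, 0.9223/1 → 0; chars 00.
Subsquare: 0.5270/0.0833333 → 6 → g, 0.9223/0.0416667 → 22 → w; chars gw.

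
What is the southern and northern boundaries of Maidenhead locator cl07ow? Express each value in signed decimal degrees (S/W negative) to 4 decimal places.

Field C=2, L=11: +2·20° lon, +11·10° lat → SW at lon -140°, lat 20°.
Square 0, 7: +0·2° lon, +7·1° lat → SW at lon -140°, lat 27°.
Subsquare o=14, w=22: +14·0.0833333° lon, +22·0.0416667° lat → SW at lon -138.833°, lat 27.9167°.
Cell spans 0.0833333° lon × 0.0416667° lat.
south 27.9167, north 27.9583.

27.9167, 27.9583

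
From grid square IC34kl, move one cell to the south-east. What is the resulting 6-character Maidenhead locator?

Longitude subsquare k = 10; +1 → 11 = l.
Latitude subsquare l = 11; −1 → 10 = k.

IC34lk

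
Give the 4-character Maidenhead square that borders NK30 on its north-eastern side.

NK41

Longitude square 3; +1 → 4.
Latitude square 0; +1 → 1.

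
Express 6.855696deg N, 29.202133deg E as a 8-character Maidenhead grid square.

KJ46ou45

Add 180° to longitude and 90° to latitude: 209.20213, 96.85570.
Field: lon ⌊209.20213/20⌋ = 10 → K; lat ⌊96.85570/10⌋ = 9 → J.
Square: lon ⌊9.20213/2⌋ = 4; lat ⌊6.85570/1⌋ = 6.
Subsquare: lon ⌊1.20213/0.0833333⌋ = 14 → o; lat ⌊0.85570/0.0416667⌋ = 20 → u.
Extended square: lon ⌊0.03547/0.00833333⌋ = 4; lat ⌊0.02236/0.00416667⌋ = 5.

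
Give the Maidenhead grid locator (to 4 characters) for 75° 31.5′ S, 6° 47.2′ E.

JB34

Add 180° to longitude and 90° to latitude: 186.79, 14.47.
Field: lon ⌊186.79/20⌋ = 9 → J; lat ⌊14.47/10⌋ = 1 → B.
Square: lon ⌊6.79/2⌋ = 3; lat ⌊4.47/1⌋ = 4.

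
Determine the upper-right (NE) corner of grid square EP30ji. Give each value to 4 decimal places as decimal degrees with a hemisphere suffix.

60.3750° N, 93.1667° W

Field E=4, P=15: +4·20° lon, +15·10° lat → SW at lon -100°, lat 60°.
Square 3, 0: +3·2° lon, +0·1° lat → SW at lon -94°, lat 60°.
Subsquare j=9, i=8: +9·0.0833333° lon, +8·0.0416667° lat → SW at lon -93.25°, lat 60.3333°.
Cell spans 0.0833333° lon × 0.0416667° lat. NE corner is SW corner plus one full cell.
latitude 60.3750° N, longitude 93.1667° W.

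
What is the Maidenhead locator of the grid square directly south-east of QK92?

RK01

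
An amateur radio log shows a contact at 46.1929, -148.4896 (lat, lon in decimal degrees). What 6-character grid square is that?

Add 180° to longitude and 90° to latitude: 31.5104, 136.1929.
Field (20°×10°, letters A–R): 31.5104/20 → 1 → B, 136.1929/10 → 13 → N; chars BN.
Square (2°×1°, digits 0–9): 11.5104/2 → 5, 6.1929/1 → 6; chars 56.
Subsquare (5′×2.5′, letters a–x): 1.5104/0.0833333 → 18 → s, 0.1929/0.0416667 → 4 → e; chars se.

BN56se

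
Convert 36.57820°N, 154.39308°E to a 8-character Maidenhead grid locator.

QM76en78

Shift to the Maidenhead origin (180°W, 90°S): lon 334.39308, lat 126.57820.
Field: lon ⌊334.39308/20⌋ = 16 → Q; lat ⌊126.57820/10⌋ = 12 → M.
Square: lon ⌊14.39308/2⌋ = 7; lat ⌊6.57820/1⌋ = 6.
Subsquare: lon ⌊0.39308/0.0833333⌋ = 4 → e; lat ⌊0.57820/0.0416667⌋ = 13 → n.
Extended square: lon ⌊0.05975/0.00833333⌋ = 7; lat ⌊0.03653/0.00416667⌋ = 8.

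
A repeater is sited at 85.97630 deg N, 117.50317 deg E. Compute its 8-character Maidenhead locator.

OR85sx04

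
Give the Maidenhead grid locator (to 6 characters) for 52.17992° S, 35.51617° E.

KD77st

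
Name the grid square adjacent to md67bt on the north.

MD67bu

Latitude subsquare t = 19; +1 → 20 = u.
The longitude characters are unchanged.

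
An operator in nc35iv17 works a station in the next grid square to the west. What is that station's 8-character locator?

NC35iv07

Longitude extended square 1; −1 → 0.
The latitude characters are unchanged.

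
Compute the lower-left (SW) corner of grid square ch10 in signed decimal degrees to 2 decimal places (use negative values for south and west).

-20.00, -138.00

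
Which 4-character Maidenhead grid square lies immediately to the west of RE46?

Longitude square 4; −1 → 3.
The latitude characters are unchanged.

RE36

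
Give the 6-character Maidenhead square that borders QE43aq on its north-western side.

Longitude subsquare a = 0; −1 → -1, wraps to 23 = x, carry into square.
Longitude square 4; −1 → 3.
Latitude subsquare q = 16; +1 → 17 = r.

QE33xr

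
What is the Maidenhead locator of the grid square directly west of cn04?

BN94

Longitude square 0; −1 → -1, wraps to 9, carry into field.
Longitude field C = 2; −1 → 1 = B.
The latitude characters are unchanged.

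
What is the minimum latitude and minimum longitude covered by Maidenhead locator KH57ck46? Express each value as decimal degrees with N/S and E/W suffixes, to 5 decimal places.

Field K=10, H=7: +10·20° lon, +7·10° lat → SW at lon 20°, lat -20°.
Square 5, 7: +5·2° lon, +7·1° lat → SW at lon 30°, lat -13°.
Subsquare c=2, k=10: +2·0.0833333° lon, +10·0.0416667° lat → SW at lon 30.1667°, lat -12.5833°.
Extended square 4, 6: +4·0.00833333° lon, +6·0.00416667° lat → SW at lon 30.2°, lat -12.5583°.
latitude 12.55833° S, longitude 30.20000° E.

12.55833° S, 30.20000° E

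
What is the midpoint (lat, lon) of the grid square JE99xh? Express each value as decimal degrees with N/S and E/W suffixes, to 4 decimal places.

Field J=9, E=4: +9·20° lon, +4·10° lat → SW at lon 0°, lat -50°.
Square 9, 9: +9·2° lon, +9·1° lat → SW at lon 18°, lat -41°.
Subsquare x=23, h=7: +23·0.0833333° lon, +7·0.0416667° lat → SW at lon 19.9167°, lat -40.7083°.
Cell spans 0.0833333° lon × 0.0416667° lat. Centre is SW corner plus half of each.
latitude 40.6875° S, longitude 19.9583° E.

40.6875° S, 19.9583° E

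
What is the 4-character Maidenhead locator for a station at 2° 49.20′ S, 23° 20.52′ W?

Shift to the Maidenhead origin (180°W, 90°S): lon 156.66, lat 87.18.
Field: 156.66/20 → 7 → H, 87.18/10 → 8 → I; chars HI.
Square: 16.66/2 → 8, 7.18/1 → 7; chars 87.

HI87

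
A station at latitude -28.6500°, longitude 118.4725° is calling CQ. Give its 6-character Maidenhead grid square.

OG91fi

Add 180° to longitude and 90° to latitude: 298.4725, 61.3500.
Field (20°×10°, letters A–R): lon ⌊298.4725/20⌋ = 14 → O; lat ⌊61.3500/10⌋ = 6 → G.
Square (2°×1°, digits 0–9): lon ⌊18.4725/2⌋ = 9; lat ⌊1.3500/1⌋ = 1.
Subsquare (5′×2.5′, letters a–x): lon ⌊0.4725/0.0833333⌋ = 5 → f; lat ⌊0.3500/0.0416667⌋ = 8 → i.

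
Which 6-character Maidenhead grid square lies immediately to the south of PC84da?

Latitude subsquare a = 0; −1 → -1, wraps to 23 = x, carry into square.
Latitude square 4; −1 → 3.
The longitude characters are unchanged.

PC83dx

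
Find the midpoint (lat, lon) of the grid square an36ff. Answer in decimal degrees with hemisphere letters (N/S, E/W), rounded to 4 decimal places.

46.2292° N, 173.5417° W

Field A=0, N=13: +0·20° lon, +13·10° lat → SW at lon -180°, lat 40°.
Square 3, 6: +3·2° lon, +6·1° lat → SW at lon -174°, lat 46°.
Subsquare f=5, f=5: +5·0.0833333° lon, +5·0.0416667° lat → SW at lon -173.583°, lat 46.2083°.
Cell spans 0.0833333° lon × 0.0416667° lat. Centre is SW corner plus half of each.
latitude 46.2292° N, longitude 173.5417° W.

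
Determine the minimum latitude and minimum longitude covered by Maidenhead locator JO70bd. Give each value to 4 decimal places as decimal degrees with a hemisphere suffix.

50.1250° N, 14.0833° E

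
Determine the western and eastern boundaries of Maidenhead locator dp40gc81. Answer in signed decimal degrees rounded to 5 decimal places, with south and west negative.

Field D=3, P=15: +3·20° lon, +15·10° lat → SW at lon -120°, lat 60°.
Square 4, 0: +4·2° lon, +0·1° lat → SW at lon -112°, lat 60°.
Subsquare g=6, c=2: +6·0.0833333° lon, +2·0.0416667° lat → SW at lon -111.5°, lat 60.0833°.
Extended square 8, 1: +8·0.00833333° lon, +1·0.00416667° lat → SW at lon -111.433°, lat 60.0875°.
Cell spans 0.00833333° lon × 0.00416667° lat.
west -111.43333, east -111.42500.

-111.43333, -111.42500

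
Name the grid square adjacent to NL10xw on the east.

NL20aw

Longitude subsquare x = 23; +1 → 24, wraps to 0 = a, carry into square.
Longitude square 1; +1 → 2.
The latitude characters are unchanged.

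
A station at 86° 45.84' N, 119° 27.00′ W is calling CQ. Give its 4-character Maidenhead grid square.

DR06

Shift to the Maidenhead origin (180°W, 90°S): lon 60.55, lat 176.76.
Field: 60.55/20 → 3 → D, 176.76/10 → 17 → R; chars DR.
Square: 0.55/2 → 0, 6.76/1 → 6; chars 06.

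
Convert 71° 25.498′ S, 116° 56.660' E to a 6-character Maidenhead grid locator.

Shift to the Maidenhead origin (180°W, 90°S): lon 296.9443, lat 18.5750.
Field (20°×10°, letters A–R): lon ⌊296.9443/20⌋ = 14 → O; lat ⌊18.5750/10⌋ = 1 → B.
Square (2°×1°, digits 0–9): lon ⌊16.9443/2⌋ = 8; lat ⌊8.5750/1⌋ = 8.
Subsquare (5′×2.5′, letters a–x): lon ⌊0.9443/0.0833333⌋ = 11 → l; lat ⌊0.5750/0.0416667⌋ = 13 → n.

OB88ln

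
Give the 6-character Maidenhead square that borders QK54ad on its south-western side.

QK44xc

Longitude subsquare a = 0; −1 → -1, wraps to 23 = x, carry into square.
Longitude square 5; −1 → 4.
Latitude subsquare d = 3; −1 → 2 = c.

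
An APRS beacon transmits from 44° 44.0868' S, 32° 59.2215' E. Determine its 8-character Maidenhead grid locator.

Add 180° to longitude and 90° to latitude: 212.98703, 45.26522.
Field: 212.98703/20 → 10 → K, 45.26522/10 → 4 → E; chars KE.
Square: 12.98703/2 → 6, 5.26522/1 → 5; chars 65.
Subsquare: 0.98703/0.0833333 → 11 → l, 0.26522/0.0416667 → 6 → g; chars lg.
Extended square: 0.07036/0.00833333 → 8, 0.01522/0.00416667 → 3; chars 83.

KE65lg83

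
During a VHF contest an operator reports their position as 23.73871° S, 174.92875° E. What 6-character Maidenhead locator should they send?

Shift to the Maidenhead origin (180°W, 90°S): lon 354.9288, lat 66.2613.
Field: lon ⌊354.9288/20⌋ = 17 → R; lat ⌊66.2613/10⌋ = 6 → G.
Square: lon ⌊14.9288/2⌋ = 7; lat ⌊6.2613/1⌋ = 6.
Subsquare: lon ⌊0.9288/0.0833333⌋ = 11 → l; lat ⌊0.2613/0.0416667⌋ = 6 → g.

RG76lg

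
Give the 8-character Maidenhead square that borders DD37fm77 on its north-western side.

Longitude extended square 7; −1 → 6.
Latitude extended square 7; +1 → 8.

DD37fm68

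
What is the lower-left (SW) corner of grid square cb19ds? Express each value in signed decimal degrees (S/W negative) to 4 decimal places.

-70.2500, -137.7500

Field C=2, B=1: +2·20° lon, +1·10° lat → SW at lon -140°, lat -80°.
Square 1, 9: +1·2° lon, +9·1° lat → SW at lon -138°, lat -71°.
Subsquare d=3, s=18: +3·0.0833333° lon, +18·0.0416667° lat → SW at lon -137.75°, lat -70.25°.
latitude -70.2500, longitude -137.7500.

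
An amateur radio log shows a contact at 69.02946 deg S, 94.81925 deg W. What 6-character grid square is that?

Add 180° to longitude and 90° to latitude: 85.1808, 20.9705.
Field: lon ⌊85.1808/20⌋ = 4 → E; lat ⌊20.9705/10⌋ = 2 → C.
Square: lon ⌊5.1808/2⌋ = 2; lat ⌊0.9705/1⌋ = 0.
Subsquare: lon ⌊1.1808/0.0833333⌋ = 14 → o; lat ⌊0.9705/0.0416667⌋ = 23 → x.

EC20ox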